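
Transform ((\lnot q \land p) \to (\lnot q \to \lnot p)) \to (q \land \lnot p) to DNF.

(\lnot q \land p) \lor (q \land \lnot p)

((\lnot q \land p) \to (\lnot q \to \lnot p)) \to (q \land \lnot p)
≡ \lnot ((\lnot q \land p) \to (\lnot q \to \lnot p)) \lor (q \land \lnot p)   — eliminate \to
≡ \lnot (\lnot (\lnot q \land p) \lor (\lnot q \to \lnot p)) \lor (q \land \lnot p)   — eliminate \to
≡ \lnot (\lnot (\lnot q \land p) \lor \lnot \lnot q \lor \lnot p) \lor (q \land \lnot p)   — eliminate \to
≡ (\lnot \lnot (\lnot q \land p) \land \lnot \lnot \lnot q \land \lnot \lnot p) \lor (q \land \lnot p)   — De Morgan
≡ (\lnot q \land p \land \lnot \lnot \lnot q \land \lnot \lnot p) \lor (q \land \lnot p)   — double negation
≡ (\lnot q \land p \land \lnot q \land \lnot \lnot p) \lor (q \land \lnot p)   — double negation
≡ (\lnot q \land p \land \lnot q \land p) \lor (q \land \lnot p)   — double negation
≡ (\lnot q \land p) \lor (q \land \lnot p)   — simplify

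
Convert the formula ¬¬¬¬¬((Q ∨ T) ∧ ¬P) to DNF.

¬¬¬¬¬((Q ∨ T) ∧ ¬P)
≡ ¬¬¬((Q ∨ T) ∧ ¬P)   (double negation)
≡ ¬((Q ∨ T) ∧ ¬P)   (double negation)
≡ ¬(Q ∨ T) ∨ ¬¬P   (De Morgan)
≡ (¬Q ∧ ¬T) ∨ ¬¬P   (De Morgan)
≡ (¬Q ∧ ¬T) ∨ P   (double negation)

(¬Q ∧ ¬T) ∨ P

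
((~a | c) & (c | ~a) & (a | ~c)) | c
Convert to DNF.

(~a & ~c) | c

((~a | c) & (c | ~a) & (a | ~c)) | c
≡ (~a & c & a) | (~a & c & ~c) | (~a & ~a & a) | (~a & ~a & ~c) | (c & c & a) | (c & c & ~c) | (c & ~a & a) | (c & ~a & ~c) | c   (distribute & over |)
≡ (~a & ~c) | c   (simplify)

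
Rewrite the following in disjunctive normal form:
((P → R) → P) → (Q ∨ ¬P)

¬P ∨ Q

((P → R) → P) → (Q ∨ ¬P)
≡ ¬((P → R) → P) ∨ Q ∨ ¬P   (eliminate →)
≡ ¬(¬(P → R) ∨ P) ∨ Q ∨ ¬P   (eliminate →)
≡ ¬(¬(¬P ∨ R) ∨ P) ∨ Q ∨ ¬P   (eliminate →)
≡ (¬¬(¬P ∨ R) ∧ ¬P) ∨ Q ∨ ¬P   (De Morgan)
≡ ((¬P ∨ R) ∧ ¬P) ∨ Q ∨ ¬P   (double negation)
≡ (¬P ∧ ¬P) ∨ (R ∧ ¬P) ∨ Q ∨ ¬P   (distribute ∧ over ∨)
≡ ¬P ∨ Q   (simplify)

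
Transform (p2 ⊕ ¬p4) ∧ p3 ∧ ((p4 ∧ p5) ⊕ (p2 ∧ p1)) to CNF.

(p2 ∨ ¬p4) ∧ (¬p2 ∨ p4) ∧ p3 ∧ (p4 ∨ p2) ∧ (p4 ∨ p1) ∧ (p5 ∨ p2) ∧ (p5 ∨ p1) ∧ (¬p4 ∨ ¬p5 ∨ ¬p2 ∨ ¬p1)

(p2 ⊕ ¬p4) ∧ p3 ∧ ((p4 ∧ p5) ⊕ (p2 ∧ p1))
≡ (p2 ∨ ¬p4) ∧ ¬(p2 ∧ ¬p4) ∧ p3 ∧ ((p4 ∧ p5) ⊕ (p2 ∧ p1))
≡ (p2 ∨ ¬p4) ∧ ¬(p2 ∧ ¬p4) ∧ p3 ∧ ((p4 ∧ p5) ∨ (p2 ∧ p1)) ∧ ¬(p4 ∧ p5 ∧ p2 ∧ p1)
≡ (p2 ∨ ¬p4) ∧ (¬p2 ∨ ¬¬p4) ∧ p3 ∧ ((p4 ∧ p5) ∨ (p2 ∧ p1)) ∧ ¬(p4 ∧ p5 ∧ p2 ∧ p1)
≡ (p2 ∨ ¬p4) ∧ (¬p2 ∨ p4) ∧ p3 ∧ ((p4 ∧ p5) ∨ (p2 ∧ p1)) ∧ ¬(p4 ∧ p5 ∧ p2 ∧ p1)
≡ (p2 ∨ ¬p4) ∧ (¬p2 ∨ p4) ∧ p3 ∧ ((p4 ∧ p5) ∨ (p2 ∧ p1)) ∧ (¬p4 ∨ ¬p5 ∨ ¬p2 ∨ ¬p1)
≡ (p2 ∨ ¬p4) ∧ (¬p2 ∨ p4) ∧ p3 ∧ (p4 ∨ p2) ∧ (p4 ∨ p1) ∧ (p5 ∨ p2) ∧ (p5 ∨ p1) ∧ (¬p4 ∨ ¬p5 ∨ ¬p2 ∨ ¬p1)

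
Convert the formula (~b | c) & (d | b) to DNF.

(~b | c) & (d | b)
≡ (~b & d) | (~b & b) | (c & d) | (c & b)   (distribute & over |)
≡ (~b & d) | (c & d) | (c & b)   (simplify)

(~b & d) | (c & d) | (c & b)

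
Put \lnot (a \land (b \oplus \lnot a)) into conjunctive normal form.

\lnot a \lor \lnot b

\lnot (a \land (b \oplus \lnot a))
⇔ \lnot (a \land (b \lor \lnot a) \land \lnot (b \land \lnot a))   (expand \oplus)
⇔ \lnot a \lor \lnot (b \lor \lnot a) \lor \lnot \lnot (b \land \lnot a)   (De Morgan)
⇔ \lnot a \lor (\lnot b \land \lnot \lnot a) \lor \lnot \lnot (b \land \lnot a)   (De Morgan)
⇔ \lnot a \lor (\lnot b \land a) \lor \lnot \lnot (b \land \lnot a)   (double negation)
⇔ \lnot a \lor (\lnot b \land a) \lor (b \land \lnot a)   (double negation)
⇔ (\lnot a \lor \lnot b \lor b) \land (\lnot a \lor \lnot b \lor \lnot a) \land (\lnot a \lor a \lor b) \land (\lnot a \lor a \lor \lnot a)   (distribute \lor over \land)
⇔ \lnot a \lor \lnot b   (simplify)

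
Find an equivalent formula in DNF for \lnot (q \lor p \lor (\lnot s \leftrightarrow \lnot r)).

(\lnot q \land \lnot p \land \lnot s \land r) \lor (\lnot q \land \lnot p \land \lnot r \land s)

\lnot (q \lor p \lor (\lnot s \leftrightarrow \lnot r))
⇔ \lnot (q \lor p \lor ((\lnot s \to \lnot r) \land (\lnot r \to \lnot s)))   [eliminate \leftrightarrow]
⇔ \lnot (q \lor p \lor ((\lnot \lnot s \lor \lnot r) \land (\lnot r \to \lnot s)))   [eliminate \to]
⇔ \lnot (q \lor p \lor ((\lnot \lnot s \lor \lnot r) \land (\lnot \lnot r \lor \lnot s)))   [eliminate \to]
⇔ \lnot q \land \lnot p \land \lnot ((\lnot \lnot s \lor \lnot r) \land (\lnot \lnot r \lor \lnot s))   [De Morgan]
⇔ \lnot q \land \lnot p \land (\lnot (\lnot \lnot s \lor \lnot r) \lor \lnot (\lnot \lnot r \lor \lnot s))   [De Morgan]
⇔ \lnot q \land \lnot p \land ((\lnot \lnot \lnot s \land \lnot \lnot r) \lor \lnot (\lnot \lnot r \lor \lnot s))   [De Morgan]
⇔ \lnot q \land \lnot p \land ((\lnot s \land \lnot \lnot r) \lor \lnot (\lnot \lnot r \lor \lnot s))   [double negation]
⇔ \lnot q \land \lnot p \land ((\lnot s \land r) \lor \lnot (\lnot \lnot r \lor \lnot s))   [double negation]
⇔ \lnot q \land \lnot p \land ((\lnot s \land r) \lor (\lnot \lnot \lnot r \land \lnot \lnot s))   [De Morgan]
⇔ \lnot q \land \lnot p \land ((\lnot s \land r) \lor (\lnot r \land \lnot \lnot s))   [double negation]
⇔ \lnot q \land \lnot p \land ((\lnot s \land r) \lor (\lnot r \land s))   [double negation]
⇔ (\lnot q \land \lnot p \land \lnot s \land r) \lor (\lnot q \land \lnot p \land \lnot r \land s)   [distribute \land over \lor]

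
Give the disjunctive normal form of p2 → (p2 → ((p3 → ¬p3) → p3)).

p2 → (p2 → ((p3 → ¬p3) → p3))
= ¬p2 ∨ (p2 → ((p3 → ¬p3) → p3))   [eliminate →]
= ¬p2 ∨ ¬p2 ∨ ((p3 → ¬p3) → p3)   [eliminate →]
= ¬p2 ∨ ¬p2 ∨ ¬(p3 → ¬p3) ∨ p3   [eliminate →]
= ¬p2 ∨ ¬p2 ∨ ¬(¬p3 ∨ ¬p3) ∨ p3   [eliminate →]
= ¬p2 ∨ ¬p2 ∨ (¬¬p3 ∧ ¬¬p3) ∨ p3   [De Morgan]
= ¬p2 ∨ ¬p2 ∨ (p3 ∧ ¬¬p3) ∨ p3   [double negation]
= ¬p2 ∨ ¬p2 ∨ (p3 ∧ p3) ∨ p3   [double negation]
= ¬p2 ∨ p3   [simplify]

¬p2 ∨ p3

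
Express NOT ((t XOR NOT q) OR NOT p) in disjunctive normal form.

NOT ((t XOR NOT q) OR NOT p)
≡ NOT ((t AND NOT NOT q) OR (NOT t AND NOT q) OR NOT p)   — expand XOR
≡ NOT (t AND NOT NOT q) AND NOT (NOT t AND NOT q) AND NOT NOT p   — De Morgan
≡ (NOT t OR NOT NOT NOT q) AND NOT (NOT t AND NOT q) AND NOT NOT p   — De Morgan
≡ (NOT t OR NOT q) AND NOT (NOT t AND NOT q) AND NOT NOT p   — double negation
≡ (NOT t OR NOT q) AND (NOT NOT t OR NOT NOT q) AND NOT NOT p   — De Morgan
≡ (NOT t OR NOT q) AND (t OR NOT NOT q) AND NOT NOT p   — double negation
≡ (NOT t OR NOT q) AND (t OR q) AND NOT NOT p   — double negation
≡ (NOT t OR NOT q) AND (t OR q) AND p   — double negation
≡ (NOT t AND t AND p) OR (NOT t AND q AND p) OR (NOT q AND t AND p) OR (NOT q AND q AND p)   — distribute AND over OR
≡ (NOT t AND q AND p) OR (NOT q AND t AND p)   — simplify

(NOT t AND q AND p) OR (NOT q AND t AND p)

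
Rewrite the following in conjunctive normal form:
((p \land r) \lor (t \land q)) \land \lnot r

(p \lor t) \land (p \lor q) \land (r \lor t) \land (r \lor q) \land \lnot r

((p \land r) \lor (t \land q)) \land \lnot r
≡ (p \lor t) \land (p \lor q) \land (r \lor t) \land (r \lor q) \land \lnot r   [distribute \lor over \land]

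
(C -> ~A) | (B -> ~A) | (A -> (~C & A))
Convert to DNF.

~C | ~A | ~B

(C -> ~A) | (B -> ~A) | (A -> (~C & A))
= ~C | ~A | (B -> ~A) | (A -> (~C & A))   [eliminate ->]
= ~C | ~A | ~B | ~A | (A -> (~C & A))   [eliminate ->]
= ~C | ~A | ~B | ~A | ~A | (~C & A)   [eliminate ->]
= ~C | ~A | ~B   [simplify]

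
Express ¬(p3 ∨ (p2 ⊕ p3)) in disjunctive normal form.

¬(p3 ∨ (p2 ⊕ p3))
⇔ ¬(p3 ∨ (p2 ∧ ¬p3) ∨ (¬p2 ∧ p3))
⇔ ¬p3 ∧ ¬(p2 ∧ ¬p3) ∧ ¬(¬p2 ∧ p3)
⇔ ¬p3 ∧ (¬p2 ∨ ¬¬p3) ∧ ¬(¬p2 ∧ p3)
⇔ ¬p3 ∧ (¬p2 ∨ p3) ∧ ¬(¬p2 ∧ p3)
⇔ ¬p3 ∧ (¬p2 ∨ p3) ∧ (¬¬p2 ∨ ¬p3)
⇔ ¬p3 ∧ (¬p2 ∨ p3) ∧ (p2 ∨ ¬p3)
⇔ (¬p3 ∧ ¬p2 ∧ p2) ∨ (¬p3 ∧ ¬p2 ∧ ¬p3) ∨ (¬p3 ∧ p3 ∧ p2) ∨ (¬p3 ∧ p3 ∧ ¬p3)
⇔ ¬p3 ∧ ¬p2

¬p3 ∧ ¬p2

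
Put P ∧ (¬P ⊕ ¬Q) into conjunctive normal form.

P ∧ (¬P ∨ ¬Q)

P ∧ (¬P ⊕ ¬Q)
= P ∧ (¬P ∨ ¬Q) ∧ ¬(¬P ∧ ¬Q)   [expand ⊕]
= P ∧ (¬P ∨ ¬Q) ∧ (¬¬P ∨ ¬¬Q)   [De Morgan]
= P ∧ (¬P ∨ ¬Q) ∧ (P ∨ ¬¬Q)   [double negation]
= P ∧ (¬P ∨ ¬Q) ∧ (P ∨ Q)   [double negation]
= P ∧ (¬P ∨ ¬Q)   [simplify]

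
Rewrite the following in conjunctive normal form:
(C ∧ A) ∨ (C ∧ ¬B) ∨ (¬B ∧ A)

(C ∨ ¬B) ∧ (C ∨ A) ∧ (A ∨ ¬B)

(C ∧ A) ∨ (C ∧ ¬B) ∨ (¬B ∧ A)
= (C ∨ C ∨ ¬B) ∧ (C ∨ C ∨ A) ∧ (C ∨ ¬B ∨ ¬B) ∧ (C ∨ ¬B ∨ A) ∧ (A ∨ C ∨ ¬B) ∧ (A ∨ C ∨ A) ∧ (A ∨ ¬B ∨ ¬B) ∧ (A ∨ ¬B ∨ A)   — distribute ∨ over ∧
= (C ∨ ¬B) ∧ (C ∨ A) ∧ (A ∨ ¬B)   — simplify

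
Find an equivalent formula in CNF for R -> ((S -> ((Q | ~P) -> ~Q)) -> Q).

~R | Q

R -> ((S -> ((Q | ~P) -> ~Q)) -> Q)
= ~R | ((S -> ((Q | ~P) -> ~Q)) -> Q)   (eliminate ->)
= ~R | ~(S -> ((Q | ~P) -> ~Q)) | Q   (eliminate ->)
= ~R | ~(~S | ((Q | ~P) -> ~Q)) | Q   (eliminate ->)
= ~R | ~(~S | ~(Q | ~P) | ~Q) | Q   (eliminate ->)
= ~R | (~~S & ~~(Q | ~P) & ~~Q) | Q   (De Morgan)
= ~R | (S & ~~(Q | ~P) & ~~Q) | Q   (double negation)
= ~R | (S & (Q | ~P) & ~~Q) | Q   (double negation)
= ~R | (S & (Q | ~P) & Q) | Q   (double negation)
= (~R | S | Q) & (~R | Q | ~P | Q) & (~R | Q | Q)   (distribute | over &)
= ~R | Q   (simplify)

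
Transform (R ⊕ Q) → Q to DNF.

(R ⊕ Q) → Q
≡ ¬(R ⊕ Q) ∨ Q   [eliminate →]
≡ ¬((R ∧ ¬Q) ∨ (¬R ∧ Q)) ∨ Q   [expand ⊕]
≡ (¬(R ∧ ¬Q) ∧ ¬(¬R ∧ Q)) ∨ Q   [De Morgan]
≡ ((¬R ∨ ¬¬Q) ∧ ¬(¬R ∧ Q)) ∨ Q   [De Morgan]
≡ ((¬R ∨ Q) ∧ ¬(¬R ∧ Q)) ∨ Q   [double negation]
≡ ((¬R ∨ Q) ∧ (¬¬R ∨ ¬Q)) ∨ Q   [De Morgan]
≡ ((¬R ∨ Q) ∧ (R ∨ ¬Q)) ∨ Q   [double negation]
≡ (¬R ∧ R) ∨ (¬R ∧ ¬Q) ∨ (Q ∧ R) ∨ (Q ∧ ¬Q) ∨ Q   [distribute ∧ over ∨]
≡ (¬R ∧ ¬Q) ∨ Q   [simplify]

(¬R ∧ ¬Q) ∨ Q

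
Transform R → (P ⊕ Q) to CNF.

(¬R ∨ P ∨ Q) ∧ (¬R ∨ ¬P ∨ ¬Q)

R → (P ⊕ Q)
= ¬R ∨ (P ⊕ Q)   [eliminate →]
= ¬R ∨ ((P ∨ Q) ∧ ¬(P ∧ Q))   [expand ⊕]
= ¬R ∨ ((P ∨ Q) ∧ (¬P ∨ ¬Q))   [De Morgan]
= (¬R ∨ P ∨ Q) ∧ (¬R ∨ ¬P ∨ ¬Q)   [distribute ∨ over ∧]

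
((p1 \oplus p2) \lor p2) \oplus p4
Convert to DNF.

((p1 \oplus p2) \lor p2) \oplus p4
⇔ (((p1 \oplus p2) \lor p2) \land \lnot p4) \lor (\lnot ((p1 \oplus p2) \lor p2) \land p4)   (expand \oplus)
⇔ (((p1 \land \lnot p2) \lor (\lnot p1 \land p2) \lor p2) \land \lnot p4) \lor (\lnot ((p1 \oplus p2) \lor p2) \land p4)   (expand \oplus)
⇔ (((p1 \land \lnot p2) \lor (\lnot p1 \land p2) \lor p2) \land \lnot p4) \lor (\lnot ((p1 \land \lnot p2) \lor (\lnot p1 \land p2) \lor p2) \land p4)   (expand \oplus)
⇔ (((p1 \land \lnot p2) \lor (\lnot p1 \land p2) \lor p2) \land \lnot p4) \lor (\lnot (p1 \land \lnot p2) \land \lnot (\lnot p1 \land p2) \land \lnot p2 \land p4)   (De Morgan)
⇔ (((p1 \land \lnot p2) \lor (\lnot p1 \land p2) \lor p2) \land \lnot p4) \lor ((\lnot p1 \lor \lnot \lnot p2) \land \lnot (\lnot p1 \land p2) \land \lnot p2 \land p4)   (De Morgan)
⇔ (((p1 \land \lnot p2) \lor (\lnot p1 \land p2) \lor p2) \land \lnot p4) \lor ((\lnot p1 \lor p2) \land \lnot (\lnot p1 \land p2) \land \lnot p2 \land p4)   (double negation)
⇔ (((p1 \land \lnot p2) \lor (\lnot p1 \land p2) \lor p2) \land \lnot p4) \lor ((\lnot p1 \lor p2) \land (\lnot \lnot p1 \lor \lnot p2) \land \lnot p2 \land p4)   (De Morgan)
⇔ (((p1 \land \lnot p2) \lor (\lnot p1 \land p2) \lor p2) \land \lnot p4) \lor ((\lnot p1 \lor p2) \land (p1 \lor \lnot p2) \land \lnot p2 \land p4)   (double negation)
⇔ (p1 \land \lnot p2 \land \lnot p4) \lor (\lnot p1 \land p2 \land \lnot p4) \lor (p2 \land \lnot p4) \lor (\lnot p1 \land p1 \land \lnot p2 \land p4) \lor (\lnot p1 \land \lnot p2 \land \lnot p2 \land p4) \lor (p2 \land p1 \land \lnot p2 \land p4) \lor (p2 \land \lnot p2 \land \lnot p2 \land p4)   (distribute \land over \lor)
⇔ (p1 \land \lnot p2 \land \lnot p4) \lor (p2 \land \lnot p4) \lor (\lnot p1 \land \lnot p2 \land p4)   (simplify)

(p1 \land \lnot p2 \land \lnot p4) \lor (p2 \land \lnot p4) \lor (\lnot p1 \land \lnot p2 \land p4)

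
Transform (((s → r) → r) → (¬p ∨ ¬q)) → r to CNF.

(s ∨ r) ∧ (p ∨ r) ∧ (q ∨ r)

(((s → r) → r) → (¬p ∨ ¬q)) → r
⇔ ¬(((s → r) → r) → (¬p ∨ ¬q)) ∨ r   [eliminate →]
⇔ ¬(¬((s → r) → r) ∨ ¬p ∨ ¬q) ∨ r   [eliminate →]
⇔ ¬(¬(¬(s → r) ∨ r) ∨ ¬p ∨ ¬q) ∨ r   [eliminate →]
⇔ ¬(¬(¬(¬s ∨ r) ∨ r) ∨ ¬p ∨ ¬q) ∨ r   [eliminate →]
⇔ (¬¬(¬(¬s ∨ r) ∨ r) ∧ ¬¬p ∧ ¬¬q) ∨ r   [De Morgan]
⇔ ((¬(¬s ∨ r) ∨ r) ∧ ¬¬p ∧ ¬¬q) ∨ r   [double negation]
⇔ (((¬¬s ∧ ¬r) ∨ r) ∧ ¬¬p ∧ ¬¬q) ∨ r   [De Morgan]
⇔ (((s ∧ ¬r) ∨ r) ∧ ¬¬p ∧ ¬¬q) ∨ r   [double negation]
⇔ (((s ∧ ¬r) ∨ r) ∧ p ∧ ¬¬q) ∨ r   [double negation]
⇔ (((s ∧ ¬r) ∨ r) ∧ p ∧ q) ∨ r   [double negation]
⇔ (s ∨ r ∨ r) ∧ (¬r ∨ r ∨ r) ∧ (p ∨ r) ∧ (q ∨ r)   [distribute ∨ over ∧]
⇔ (s ∨ r) ∧ (p ∨ r) ∧ (q ∨ r)   [simplify]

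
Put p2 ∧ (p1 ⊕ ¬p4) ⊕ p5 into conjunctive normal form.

p2 ∧ (p1 ⊕ ¬p4) ⊕ p5
≡ (p2 ∧ (p1 ⊕ ¬p4) ∨ p5) ∧ ¬(p2 ∧ (p1 ⊕ ¬p4) ∧ p5)   [expand ⊕]
≡ (p2 ∧ (p1 ∨ ¬p4) ∧ ¬(p1 ∧ ¬p4) ∨ p5) ∧ ¬(p2 ∧ (p1 ⊕ ¬p4) ∧ p5)   [expand ⊕]
≡ (p2 ∧ (p1 ∨ ¬p4) ∧ ¬(p1 ∧ ¬p4) ∨ p5) ∧ ¬(p2 ∧ (p1 ∨ ¬p4) ∧ ¬(p1 ∧ ¬p4) ∧ p5)   [expand ⊕]
≡ (p2 ∧ (p1 ∨ ¬p4) ∧ (¬p1 ∨ ¬¬p4) ∨ p5) ∧ ¬(p2 ∧ (p1 ∨ ¬p4) ∧ ¬(p1 ∧ ¬p4) ∧ p5)   [De Morgan]
≡ (p2 ∧ (p1 ∨ ¬p4) ∧ (¬p1 ∨ p4) ∨ p5) ∧ ¬(p2 ∧ (p1 ∨ ¬p4) ∧ ¬(p1 ∧ ¬p4) ∧ p5)   [double negation]
≡ (p2 ∧ (p1 ∨ ¬p4) ∧ (¬p1 ∨ p4) ∨ p5) ∧ (¬p2 ∨ ¬(p1 ∨ ¬p4) ∨ ¬¬(p1 ∧ ¬p4) ∨ ¬p5)   [De Morgan]
≡ (p2 ∧ (p1 ∨ ¬p4) ∧ (¬p1 ∨ p4) ∨ p5) ∧ (¬p2 ∨ ¬p1 ∧ ¬¬p4 ∨ ¬¬(p1 ∧ ¬p4) ∨ ¬p5)   [De Morgan]
≡ (p2 ∧ (p1 ∨ ¬p4) ∧ (¬p1 ∨ p4) ∨ p5) ∧ (¬p2 ∨ ¬p1 ∧ p4 ∨ ¬¬(p1 ∧ ¬p4) ∨ ¬p5)   [double negation]
≡ (p2 ∧ (p1 ∨ ¬p4) ∧ (¬p1 ∨ p4) ∨ p5) ∧ (¬p2 ∨ ¬p1 ∧ p4 ∨ p1 ∧ ¬p4 ∨ ¬p5)   [double negation]
≡ (p2 ∨ p5) ∧ (p1 ∨ ¬p4 ∨ p5) ∧ (¬p1 ∨ p4 ∨ p5) ∧ (¬p2 ∨ ¬p1 ∨ p1 ∨ ¬p5) ∧ (¬p2 ∨ ¬p1 ∨ ¬p4 ∨ ¬p5) ∧ (¬p2 ∨ p4 ∨ p1 ∨ ¬p5) ∧ (¬p2 ∨ p4 ∨ ¬p4 ∨ ¬p5)   [distribute ∨ over ∧]
≡ (p2 ∨ p5) ∧ (p1 ∨ ¬p4 ∨ p5) ∧ (¬p1 ∨ p4 ∨ p5) ∧ (¬p2 ∨ ¬p1 ∨ ¬p4 ∨ ¬p5) ∧ (¬p2 ∨ p4 ∨ p1 ∨ ¬p5)   [simplify]

(p2 ∨ p5) ∧ (p1 ∨ ¬p4 ∨ p5) ∧ (¬p1 ∨ p4 ∨ p5) ∧ (¬p2 ∨ ¬p1 ∨ ¬p4 ∨ ¬p5) ∧ (¬p2 ∨ p4 ∨ p1 ∨ ¬p5)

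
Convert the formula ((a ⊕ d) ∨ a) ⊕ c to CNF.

(a ∨ d ∨ c) ∧ (¬d ∨ a ∨ ¬c) ∧ (¬a ∨ ¬c)

((a ⊕ d) ∨ a) ⊕ c
= ((a ⊕ d) ∨ a ∨ c) ∧ ¬(((a ⊕ d) ∨ a) ∧ c)   [expand ⊕]
= (((a ∨ d) ∧ ¬(a ∧ d)) ∨ a ∨ c) ∧ ¬(((a ⊕ d) ∨ a) ∧ c)   [expand ⊕]
= (((a ∨ d) ∧ ¬(a ∧ d)) ∨ a ∨ c) ∧ ¬((((a ∨ d) ∧ ¬(a ∧ d)) ∨ a) ∧ c)   [expand ⊕]
= (((a ∨ d) ∧ (¬a ∨ ¬d)) ∨ a ∨ c) ∧ ¬((((a ∨ d) ∧ ¬(a ∧ d)) ∨ a) ∧ c)   [De Morgan]
= (((a ∨ d) ∧ (¬a ∨ ¬d)) ∨ a ∨ c) ∧ (¬(((a ∨ d) ∧ ¬(a ∧ d)) ∨ a) ∨ ¬c)   [De Morgan]
= (((a ∨ d) ∧ (¬a ∨ ¬d)) ∨ a ∨ c) ∧ ((¬((a ∨ d) ∧ ¬(a ∧ d)) ∧ ¬a) ∨ ¬c)   [De Morgan]
= (((a ∨ d) ∧ (¬a ∨ ¬d)) ∨ a ∨ c) ∧ (((¬(a ∨ d) ∨ ¬¬(a ∧ d)) ∧ ¬a) ∨ ¬c)   [De Morgan]
= (((a ∨ d) ∧ (¬a ∨ ¬d)) ∨ a ∨ c) ∧ ((((¬a ∧ ¬d) ∨ ¬¬(a ∧ d)) ∧ ¬a) ∨ ¬c)   [De Morgan]
= (((a ∨ d) ∧ (¬a ∨ ¬d)) ∨ a ∨ c) ∧ ((((¬a ∧ ¬d) ∨ (a ∧ d)) ∧ ¬a) ∨ ¬c)   [double negation]
= (a ∨ d ∨ a ∨ c) ∧ (¬a ∨ ¬d ∨ a ∨ c) ∧ (¬a ∨ a ∨ ¬c) ∧ (¬a ∨ d ∨ ¬c) ∧ (¬d ∨ a ∨ ¬c) ∧ (¬d ∨ d ∨ ¬c) ∧ (¬a ∨ ¬c)   [distribute ∨ over ∧]
= (a ∨ d ∨ c) ∧ (¬d ∨ a ∨ ¬c) ∧ (¬a ∨ ¬c)   [simplify]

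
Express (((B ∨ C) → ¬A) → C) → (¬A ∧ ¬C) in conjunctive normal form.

(((B ∨ C) → ¬A) → C) → (¬A ∧ ¬C)
≡ ¬(((B ∨ C) → ¬A) → C) ∨ (¬A ∧ ¬C)
≡ ¬(¬((B ∨ C) → ¬A) ∨ C) ∨ (¬A ∧ ¬C)
≡ ¬(¬(¬(B ∨ C) ∨ ¬A) ∨ C) ∨ (¬A ∧ ¬C)
≡ (¬¬(¬(B ∨ C) ∨ ¬A) ∧ ¬C) ∨ (¬A ∧ ¬C)
≡ ((¬(B ∨ C) ∨ ¬A) ∧ ¬C) ∨ (¬A ∧ ¬C)
≡ (((¬B ∧ ¬C) ∨ ¬A) ∧ ¬C) ∨ (¬A ∧ ¬C)
≡ (¬B ∨ ¬A ∨ ¬A) ∧ (¬B ∨ ¬A ∨ ¬C) ∧ (¬C ∨ ¬A ∨ ¬A) ∧ (¬C ∨ ¬A ∨ ¬C) ∧ (¬C ∨ ¬A) ∧ (¬C ∨ ¬C)
≡ (¬B ∨ ¬A) ∧ ¬C

(¬B ∨ ¬A) ∧ ¬C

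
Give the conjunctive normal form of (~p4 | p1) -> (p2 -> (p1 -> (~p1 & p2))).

~p1 | ~p2

(~p4 | p1) -> (p2 -> (p1 -> (~p1 & p2)))
= ~(~p4 | p1) | (p2 -> (p1 -> (~p1 & p2)))   — eliminate ->
= ~(~p4 | p1) | ~p2 | (p1 -> (~p1 & p2))   — eliminate ->
= ~(~p4 | p1) | ~p2 | ~p1 | (~p1 & p2)   — eliminate ->
= (~~p4 & ~p1) | ~p2 | ~p1 | (~p1 & p2)   — De Morgan
= (p4 & ~p1) | ~p2 | ~p1 | (~p1 & p2)   — double negation
= (p4 | ~p2 | ~p1 | ~p1) & (p4 | ~p2 | ~p1 | p2) & (~p1 | ~p2 | ~p1 | ~p1) & (~p1 | ~p2 | ~p1 | p2)   — distribute | over &
= ~p1 | ~p2   — simplify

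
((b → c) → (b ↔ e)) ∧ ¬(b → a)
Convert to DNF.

b ∧ ¬c ∧ ¬a ∨ e ∧ b ∧ ¬a

((b → c) → (b ↔ e)) ∧ ¬(b → a)
= (¬(b → c) ∨ (b ↔ e)) ∧ ¬(b → a)   — eliminate →
= (¬(¬b ∨ c) ∨ (b ↔ e)) ∧ ¬(b → a)   — eliminate →
= (¬(¬b ∨ c) ∨ (b → e) ∧ (e → b)) ∧ ¬(b → a)   — eliminate ↔
= (¬(¬b ∨ c) ∨ (¬b ∨ e) ∧ (e → b)) ∧ ¬(b → a)   — eliminate →
= (¬(¬b ∨ c) ∨ (¬b ∨ e) ∧ (¬e ∨ b)) ∧ ¬(b → a)   — eliminate →
= (¬(¬b ∨ c) ∨ (¬b ∨ e) ∧ (¬e ∨ b)) ∧ ¬(¬b ∨ a)   — eliminate →
= (¬¬b ∧ ¬c ∨ (¬b ∨ e) ∧ (¬e ∨ b)) ∧ ¬(¬b ∨ a)   — De Morgan
= (b ∧ ¬c ∨ (¬b ∨ e) ∧ (¬e ∨ b)) ∧ ¬(¬b ∨ a)   — double negation
= (b ∧ ¬c ∨ (¬b ∨ e) ∧ (¬e ∨ b)) ∧ ¬¬b ∧ ¬a   — De Morgan
= (b ∧ ¬c ∨ (¬b ∨ e) ∧ (¬e ∨ b)) ∧ b ∧ ¬a   — double negation
= b ∧ ¬c ∧ b ∧ ¬a ∨ ¬b ∧ ¬e ∧ b ∧ ¬a ∨ ¬b ∧ b ∧ b ∧ ¬a ∨ e ∧ ¬e ∧ b ∧ ¬a ∨ e ∧ b ∧ b ∧ ¬a   — distribute ∧ over ∨
= b ∧ ¬c ∧ ¬a ∨ e ∧ b ∧ ¬a   — simplify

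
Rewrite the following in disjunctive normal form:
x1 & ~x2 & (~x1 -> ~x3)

x1 & ~x2

x1 & ~x2 & (~x1 -> ~x3)
⇔ x1 & ~x2 & (~~x1 | ~x3)   [eliminate ->]
⇔ x1 & ~x2 & (x1 | ~x3)   [double negation]
⇔ (x1 & ~x2 & x1) | (x1 & ~x2 & ~x3)   [distribute & over |]
⇔ x1 & ~x2   [simplify]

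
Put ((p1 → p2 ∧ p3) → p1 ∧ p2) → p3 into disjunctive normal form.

((p1 → p2 ∧ p3) → p1 ∧ p2) → p3
≡ ¬((p1 → p2 ∧ p3) → p1 ∧ p2) ∨ p3   (eliminate →)
≡ ¬(¬(p1 → p2 ∧ p3) ∨ p1 ∧ p2) ∨ p3   (eliminate →)
≡ ¬(¬(¬p1 ∨ p2 ∧ p3) ∨ p1 ∧ p2) ∨ p3   (eliminate →)
≡ ¬¬(¬p1 ∨ p2 ∧ p3) ∧ ¬(p1 ∧ p2) ∨ p3   (De Morgan)
≡ (¬p1 ∨ p2 ∧ p3) ∧ ¬(p1 ∧ p2) ∨ p3   (double negation)
≡ (¬p1 ∨ p2 ∧ p3) ∧ (¬p1 ∨ ¬p2) ∨ p3   (De Morgan)
≡ ¬p1 ∧ ¬p1 ∨ ¬p1 ∧ ¬p2 ∨ p2 ∧ p3 ∧ ¬p1 ∨ p2 ∧ p3 ∧ ¬p2 ∨ p3   (distribute ∧ over ∨)
≡ ¬p1 ∨ p3   (simplify)

¬p1 ∨ p3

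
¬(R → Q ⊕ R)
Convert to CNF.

R ∧ (¬R ∨ Q)

¬(R → Q ⊕ R)
= ¬(¬R ∨ (Q ⊕ R))   [eliminate →]
= ¬(¬R ∨ (Q ∨ R) ∧ ¬(Q ∧ R))   [expand ⊕]
= ¬¬R ∧ ¬((Q ∨ R) ∧ ¬(Q ∧ R))   [De Morgan]
= R ∧ ¬((Q ∨ R) ∧ ¬(Q ∧ R))   [double negation]
= R ∧ (¬(Q ∨ R) ∨ ¬¬(Q ∧ R))   [De Morgan]
= R ∧ (¬Q ∧ ¬R ∨ ¬¬(Q ∧ R))   [De Morgan]
= R ∧ (¬Q ∧ ¬R ∨ Q ∧ R)   [double negation]
= R ∧ (¬Q ∨ Q) ∧ (¬Q ∨ R) ∧ (¬R ∨ Q) ∧ (¬R ∨ R)   [distribute ∨ over ∧]
= R ∧ (¬R ∨ Q)   [simplify]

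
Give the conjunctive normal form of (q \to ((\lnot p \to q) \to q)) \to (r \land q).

(q \to ((\lnot p \to q) \to q)) \to (r \land q)
= \lnot (q \to ((\lnot p \to q) \to q)) \lor (r \land q)   [eliminate \to]
= \lnot (\lnot q \lor ((\lnot p \to q) \to q)) \lor (r \land q)   [eliminate \to]
= \lnot (\lnot q \lor \lnot (\lnot p \to q) \lor q) \lor (r \land q)   [eliminate \to]
= \lnot (\lnot q \lor \lnot (\lnot \lnot p \lor q) \lor q) \lor (r \land q)   [eliminate \to]
= (\lnot \lnot q \land \lnot \lnot (\lnot \lnot p \lor q) \land \lnot q) \lor (r \land q)   [De Morgan]
= (q \land \lnot \lnot (\lnot \lnot p \lor q) \land \lnot q) \lor (r \land q)   [double negation]
= (q \land (\lnot \lnot p \lor q) \land \lnot q) \lor (r \land q)   [double negation]
= (q \land (p \lor q) \land \lnot q) \lor (r \land q)   [double negation]
= (q \lor r) \land (q \lor q) \land (p \lor q \lor r) \land (p \lor q \lor q) \land (\lnot q \lor r) \land (\lnot q \lor q)   [distribute \lor over \land]
= q \land (\lnot q \lor r)   [simplify]

q \land (\lnot q \lor r)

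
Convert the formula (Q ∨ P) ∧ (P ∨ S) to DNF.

(Q ∧ S) ∨ P

(Q ∨ P) ∧ (P ∨ S)
⇔ (Q ∧ P) ∨ (Q ∧ S) ∨ (P ∧ P) ∨ (P ∧ S)   [distribute ∧ over ∨]
⇔ (Q ∧ S) ∨ P   [simplify]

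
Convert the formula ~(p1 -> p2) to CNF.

p1 & ~p2

~(p1 -> p2)
≡ ~(~p1 | p2)   (eliminate ->)
≡ ~~p1 & ~p2   (De Morgan)
≡ p1 & ~p2   (double negation)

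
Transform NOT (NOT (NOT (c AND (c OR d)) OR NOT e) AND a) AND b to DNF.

(NOT c AND b) OR (NOT e AND b) OR (NOT a AND b)

NOT (NOT (NOT (c AND (c OR d)) OR NOT e) AND a) AND b
= (NOT NOT (NOT (c AND (c OR d)) OR NOT e) OR NOT a) AND b   (De Morgan)
= (NOT (c AND (c OR d)) OR NOT e OR NOT a) AND b   (double negation)
= (NOT c OR NOT (c OR d) OR NOT e OR NOT a) AND b   (De Morgan)
= (NOT c OR (NOT c AND NOT d) OR NOT e OR NOT a) AND b   (De Morgan)
= (NOT c AND b) OR (NOT c AND NOT d AND b) OR (NOT e AND b) OR (NOT a AND b)   (distribute AND over OR)
= (NOT c AND b) OR (NOT e AND b) OR (NOT a AND b)   (simplify)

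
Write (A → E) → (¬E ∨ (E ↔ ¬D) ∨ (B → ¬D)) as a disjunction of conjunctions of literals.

¬E ∨ ¬B ∨ ¬D

(A → E) → (¬E ∨ (E ↔ ¬D) ∨ (B → ¬D))
= ¬(A → E) ∨ ¬E ∨ (E ↔ ¬D) ∨ (B → ¬D)   [eliminate →]
= ¬(¬A ∨ E) ∨ ¬E ∨ (E ↔ ¬D) ∨ (B → ¬D)   [eliminate →]
= ¬(¬A ∨ E) ∨ ¬E ∨ ((E → ¬D) ∧ (¬D → E)) ∨ (B → ¬D)   [eliminate ↔]
= ¬(¬A ∨ E) ∨ ¬E ∨ ((¬E ∨ ¬D) ∧ (¬D → E)) ∨ (B → ¬D)   [eliminate →]
= ¬(¬A ∨ E) ∨ ¬E ∨ ((¬E ∨ ¬D) ∧ (¬¬D ∨ E)) ∨ (B → ¬D)   [eliminate →]
= ¬(¬A ∨ E) ∨ ¬E ∨ ((¬E ∨ ¬D) ∧ (¬¬D ∨ E)) ∨ ¬B ∨ ¬D   [eliminate →]
= (¬¬A ∧ ¬E) ∨ ¬E ∨ ((¬E ∨ ¬D) ∧ (¬¬D ∨ E)) ∨ ¬B ∨ ¬D   [De Morgan]
= (A ∧ ¬E) ∨ ¬E ∨ ((¬E ∨ ¬D) ∧ (¬¬D ∨ E)) ∨ ¬B ∨ ¬D   [double negation]
= (A ∧ ¬E) ∨ ¬E ∨ ((¬E ∨ ¬D) ∧ (D ∨ E)) ∨ ¬B ∨ ¬D   [double negation]
= (A ∧ ¬E) ∨ ¬E ∨ (¬E ∧ D) ∨ (¬E ∧ E) ∨ (¬D ∧ D) ∨ (¬D ∧ E) ∨ ¬B ∨ ¬D   [distribute ∧ over ∨]
= ¬E ∨ ¬B ∨ ¬D   [simplify]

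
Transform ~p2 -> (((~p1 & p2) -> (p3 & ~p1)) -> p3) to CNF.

~p2 -> (((~p1 & p2) -> (p3 & ~p1)) -> p3)
= ~~p2 | (((~p1 & p2) -> (p3 & ~p1)) -> p3)   [eliminate ->]
= ~~p2 | ~((~p1 & p2) -> (p3 & ~p1)) | p3   [eliminate ->]
= ~~p2 | ~(~(~p1 & p2) | (p3 & ~p1)) | p3   [eliminate ->]
= p2 | ~(~(~p1 & p2) | (p3 & ~p1)) | p3   [double negation]
= p2 | (~~(~p1 & p2) & ~(p3 & ~p1)) | p3   [De Morgan]
= p2 | (~p1 & p2 & ~(p3 & ~p1)) | p3   [double negation]
= p2 | (~p1 & p2 & (~p3 | ~~p1)) | p3   [De Morgan]
= p2 | (~p1 & p2 & (~p3 | p1)) | p3   [double negation]
= (p2 | ~p1 | p3) & (p2 | p2 | p3) & (p2 | ~p3 | p1 | p3)   [distribute | over &]
= p2 | p3   [simplify]

p2 | p3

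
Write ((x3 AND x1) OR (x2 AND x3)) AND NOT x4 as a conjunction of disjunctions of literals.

((x3 AND x1) OR (x2 AND x3)) AND NOT x4
⇔ (x3 OR x2) AND (x3 OR x3) AND (x1 OR x2) AND (x1 OR x3) AND NOT x4   (distribute OR over AND)
⇔ x3 AND (x1 OR x2) AND NOT x4   (simplify)

x3 AND (x1 OR x2) AND NOT x4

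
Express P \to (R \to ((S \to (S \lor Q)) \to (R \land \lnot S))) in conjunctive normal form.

P \to (R \to ((S \to (S \lor Q)) \to (R \land \lnot S)))
= \lnot P \lor (R \to ((S \to (S \lor Q)) \to (R \land \lnot S)))   [eliminate \to]
= \lnot P \lor \lnot R \lor ((S \to (S \lor Q)) \to (R \land \lnot S))   [eliminate \to]
= \lnot P \lor \lnot R \lor \lnot (S \to (S \lor Q)) \lor (R \land \lnot S)   [eliminate \to]
= \lnot P \lor \lnot R \lor \lnot (\lnot S \lor S \lor Q) \lor (R \land \lnot S)   [eliminate \to]
= \lnot P \lor \lnot R \lor (\lnot \lnot S \land \lnot S \land \lnot Q) \lor (R \land \lnot S)   [De Morgan]
= \lnot P \lor \lnot R \lor (S \land \lnot S \land \lnot Q) \lor (R \land \lnot S)   [double negation]
= (\lnot P \lor \lnot R \lor S \lor R) \land (\lnot P \lor \lnot R \lor S \lor \lnot S) \land (\lnot P \lor \lnot R \lor \lnot S \lor R) \land (\lnot P \lor \lnot R \lor \lnot S \lor \lnot S) \land (\lnot P \lor \lnot R \lor \lnot Q \lor R) \land (\lnot P \lor \lnot R \lor \lnot Q \lor \lnot S)   [distribute \lor over \land]
= \lnot P \lor \lnot R \lor \lnot S   [simplify]

\lnot P \lor \lnot R \lor \lnot S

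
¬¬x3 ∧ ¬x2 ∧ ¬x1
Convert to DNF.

¬¬x3 ∧ ¬x2 ∧ ¬x1
≡ x3 ∧ ¬x2 ∧ ¬x1   [double negation]

x3 ∧ ¬x2 ∧ ¬x1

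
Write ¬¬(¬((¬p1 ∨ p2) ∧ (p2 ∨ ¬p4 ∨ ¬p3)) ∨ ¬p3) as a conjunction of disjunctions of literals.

(p1 ∨ p4 ∨ ¬p3) ∧ (¬p2 ∨ ¬p3)

¬¬(¬((¬p1 ∨ p2) ∧ (p2 ∨ ¬p4 ∨ ¬p3)) ∨ ¬p3)
≡ ¬((¬p1 ∨ p2) ∧ (p2 ∨ ¬p4 ∨ ¬p3)) ∨ ¬p3   [double negation]
≡ ¬(¬p1 ∨ p2) ∨ ¬(p2 ∨ ¬p4 ∨ ¬p3) ∨ ¬p3   [De Morgan]
≡ (¬¬p1 ∧ ¬p2) ∨ ¬(p2 ∨ ¬p4 ∨ ¬p3) ∨ ¬p3   [De Morgan]
≡ (p1 ∧ ¬p2) ∨ ¬(p2 ∨ ¬p4 ∨ ¬p3) ∨ ¬p3   [double negation]
≡ (p1 ∧ ¬p2) ∨ (¬p2 ∧ ¬¬p4 ∧ ¬¬p3) ∨ ¬p3   [De Morgan]
≡ (p1 ∧ ¬p2) ∨ (¬p2 ∧ p4 ∧ ¬¬p3) ∨ ¬p3   [double negation]
≡ (p1 ∧ ¬p2) ∨ (¬p2 ∧ p4 ∧ p3) ∨ ¬p3   [double negation]
≡ (p1 ∨ ¬p2 ∨ ¬p3) ∧ (p1 ∨ p4 ∨ ¬p3) ∧ (p1 ∨ p3 ∨ ¬p3) ∧ (¬p2 ∨ ¬p2 ∨ ¬p3) ∧ (¬p2 ∨ p4 ∨ ¬p3) ∧ (¬p2 ∨ p3 ∨ ¬p3)   [distribute ∨ over ∧]
≡ (p1 ∨ p4 ∨ ¬p3) ∧ (¬p2 ∨ ¬p3)   [simplify]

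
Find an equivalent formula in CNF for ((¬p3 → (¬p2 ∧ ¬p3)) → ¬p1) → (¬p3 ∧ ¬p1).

(p3 ∨ ¬p2 ∨ ¬p1) ∧ (p1 ∨ ¬p3)

((¬p3 → (¬p2 ∧ ¬p3)) → ¬p1) → (¬p3 ∧ ¬p1)
≡ ¬((¬p3 → (¬p2 ∧ ¬p3)) → ¬p1) ∨ (¬p3 ∧ ¬p1)   (eliminate →)
≡ ¬(¬(¬p3 → (¬p2 ∧ ¬p3)) ∨ ¬p1) ∨ (¬p3 ∧ ¬p1)   (eliminate →)
≡ ¬(¬(¬¬p3 ∨ (¬p2 ∧ ¬p3)) ∨ ¬p1) ∨ (¬p3 ∧ ¬p1)   (eliminate →)
≡ (¬¬(¬¬p3 ∨ (¬p2 ∧ ¬p3)) ∧ ¬¬p1) ∨ (¬p3 ∧ ¬p1)   (De Morgan)
≡ ((¬¬p3 ∨ (¬p2 ∧ ¬p3)) ∧ ¬¬p1) ∨ (¬p3 ∧ ¬p1)   (double negation)
≡ ((p3 ∨ (¬p2 ∧ ¬p3)) ∧ ¬¬p1) ∨ (¬p3 ∧ ¬p1)   (double negation)
≡ ((p3 ∨ (¬p2 ∧ ¬p3)) ∧ p1) ∨ (¬p3 ∧ ¬p1)   (double negation)
≡ (p3 ∨ ¬p2 ∨ ¬p3) ∧ (p3 ∨ ¬p2 ∨ ¬p1) ∧ (p3 ∨ ¬p3 ∨ ¬p3) ∧ (p3 ∨ ¬p3 ∨ ¬p1) ∧ (p1 ∨ ¬p3) ∧ (p1 ∨ ¬p1)   (distribute ∨ over ∧)
≡ (p3 ∨ ¬p2 ∨ ¬p1) ∧ (p1 ∨ ¬p3)   (simplify)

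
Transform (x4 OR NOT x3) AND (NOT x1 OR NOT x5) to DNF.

(x4 OR NOT x3) AND (NOT x1 OR NOT x5)
≡ (x4 AND NOT x1) OR (x4 AND NOT x5) OR (NOT x3 AND NOT x1) OR (NOT x3 AND NOT x5)   [distribute AND over OR]

(x4 AND NOT x1) OR (x4 AND NOT x5) OR (NOT x3 AND NOT x1) OR (NOT x3 AND NOT x5)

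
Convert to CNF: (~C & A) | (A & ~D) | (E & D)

(~C & A) | (A & ~D) | (E & D)
≡ (~C | A | E) & (~C | A | D) & (~C | ~D | E) & (~C | ~D | D) & (A | A | E) & (A | A | D) & (A | ~D | E) & (A | ~D | D)   [distribute | over &]
≡ (~C | ~D | E) & (A | E) & (A | D)   [simplify]

(~C | ~D | E) & (A | E) & (A | D)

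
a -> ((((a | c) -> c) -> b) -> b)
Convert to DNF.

a -> ((((a | c) -> c) -> b) -> b)
≡ ~a | ((((a | c) -> c) -> b) -> b)   — eliminate ->
≡ ~a | ~(((a | c) -> c) -> b) | b   — eliminate ->
≡ ~a | ~(~((a | c) -> c) | b) | b   — eliminate ->
≡ ~a | ~(~(~(a | c) | c) | b) | b   — eliminate ->
≡ ~a | (~~(~(a | c) | c) & ~b) | b   — De Morgan
≡ ~a | ((~(a | c) | c) & ~b) | b   — double negation
≡ ~a | (((~a & ~c) | c) & ~b) | b   — De Morgan
≡ ~a | (~a & ~c & ~b) | (c & ~b) | b   — distribute & over |
≡ ~a | (c & ~b) | b   — simplify

~a | (c & ~b) | b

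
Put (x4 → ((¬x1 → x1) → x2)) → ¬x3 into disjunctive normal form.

(x4 → ((¬x1 → x1) → x2)) → ¬x3
≡ ¬(x4 → ((¬x1 → x1) → x2)) ∨ ¬x3
≡ ¬(¬x4 ∨ ((¬x1 → x1) → x2)) ∨ ¬x3
≡ ¬(¬x4 ∨ ¬(¬x1 → x1) ∨ x2) ∨ ¬x3
≡ ¬(¬x4 ∨ ¬(¬¬x1 ∨ x1) ∨ x2) ∨ ¬x3
≡ (¬¬x4 ∧ ¬¬(¬¬x1 ∨ x1) ∧ ¬x2) ∨ ¬x3
≡ (x4 ∧ ¬¬(¬¬x1 ∨ x1) ∧ ¬x2) ∨ ¬x3
≡ (x4 ∧ (¬¬x1 ∨ x1) ∧ ¬x2) ∨ ¬x3
≡ (x4 ∧ (x1 ∨ x1) ∧ ¬x2) ∨ ¬x3
≡ (x4 ∧ x1 ∧ ¬x2) ∨ (x4 ∧ x1 ∧ ¬x2) ∨ ¬x3
≡ (x4 ∧ x1 ∧ ¬x2) ∨ ¬x3

(x4 ∧ x1 ∧ ¬x2) ∨ ¬x3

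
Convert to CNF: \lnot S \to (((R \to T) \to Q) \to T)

\lnot S \to (((R \to T) \to Q) \to T)
≡ \lnot \lnot S \lor (((R \to T) \to Q) \to T)   [eliminate \to]
≡ \lnot \lnot S \lor \lnot ((R \to T) \to Q) \lor T   [eliminate \to]
≡ \lnot \lnot S \lor \lnot (\lnot (R \to T) \lor Q) \lor T   [eliminate \to]
≡ \lnot \lnot S \lor \lnot (\lnot (\lnot R \lor T) \lor Q) \lor T   [eliminate \to]
≡ S \lor \lnot (\lnot (\lnot R \lor T) \lor Q) \lor T   [double negation]
≡ S \lor (\lnot \lnot (\lnot R \lor T) \land \lnot Q) \lor T   [De Morgan]
≡ S \lor ((\lnot R \lor T) \land \lnot Q) \lor T   [double negation]
≡ (S \lor \lnot R \lor T \lor T) \land (S \lor \lnot Q \lor T)   [distribute \lor over \land]
≡ (S \lor \lnot R \lor T) \land (S \lor \lnot Q \lor T)   [simplify]

(S \lor \lnot R \lor T) \land (S \lor \lnot Q \lor T)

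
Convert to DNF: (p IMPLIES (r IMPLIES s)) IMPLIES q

(p AND r AND NOT s) OR q

(p IMPLIES (r IMPLIES s)) IMPLIES q
⇔ NOT (p IMPLIES (r IMPLIES s)) OR q   [eliminate IMPLIES]
⇔ NOT (NOT p OR (r IMPLIES s)) OR q   [eliminate IMPLIES]
⇔ NOT (NOT p OR NOT r OR s) OR q   [eliminate IMPLIES]
⇔ (NOT NOT p AND NOT NOT r AND NOT s) OR q   [De Morgan]
⇔ (p AND NOT NOT r AND NOT s) OR q   [double negation]
⇔ (p AND r AND NOT s) OR q   [double negation]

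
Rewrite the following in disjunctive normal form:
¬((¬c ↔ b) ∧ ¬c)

¬((¬c ↔ b) ∧ ¬c)
≡ ¬((¬c → b) ∧ (b → ¬c) ∧ ¬c)   (eliminate ↔)
≡ ¬((¬¬c ∨ b) ∧ (b → ¬c) ∧ ¬c)   (eliminate →)
≡ ¬((¬¬c ∨ b) ∧ (¬b ∨ ¬c) ∧ ¬c)   (eliminate →)
≡ ¬(¬¬c ∨ b) ∨ ¬(¬b ∨ ¬c) ∨ ¬¬c   (De Morgan)
≡ (¬¬¬c ∧ ¬b) ∨ ¬(¬b ∨ ¬c) ∨ ¬¬c   (De Morgan)
≡ (¬c ∧ ¬b) ∨ ¬(¬b ∨ ¬c) ∨ ¬¬c   (double negation)
≡ (¬c ∧ ¬b) ∨ (¬¬b ∧ ¬¬c) ∨ ¬¬c   (De Morgan)
≡ (¬c ∧ ¬b) ∨ (b ∧ ¬¬c) ∨ ¬¬c   (double negation)
≡ (¬c ∧ ¬b) ∨ (b ∧ c) ∨ ¬¬c   (double negation)
≡ (¬c ∧ ¬b) ∨ (b ∧ c) ∨ c   (double negation)
≡ (¬c ∧ ¬b) ∨ c   (simplify)

(¬c ∧ ¬b) ∨ c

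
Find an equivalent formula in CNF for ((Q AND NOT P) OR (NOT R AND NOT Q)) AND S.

((Q AND NOT P) OR (NOT R AND NOT Q)) AND S
≡ (Q OR NOT R) AND (Q OR NOT Q) AND (NOT P OR NOT R) AND (NOT P OR NOT Q) AND S   — distribute OR over AND
≡ (Q OR NOT R) AND (NOT P OR NOT R) AND (NOT P OR NOT Q) AND S   — simplify

(Q OR NOT R) AND (NOT P OR NOT R) AND (NOT P OR NOT Q) AND S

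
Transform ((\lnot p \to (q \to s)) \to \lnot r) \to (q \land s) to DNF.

((\lnot p \to (q \to s)) \to \lnot r) \to (q \land s)
≡ \lnot ((\lnot p \to (q \to s)) \to \lnot r) \lor (q \land s)   — eliminate \to
≡ \lnot (\lnot (\lnot p \to (q \to s)) \lor \lnot r) \lor (q \land s)   — eliminate \to
≡ \lnot (\lnot (\lnot \lnot p \lor (q \to s)) \lor \lnot r) \lor (q \land s)   — eliminate \to
≡ \lnot (\lnot (\lnot \lnot p \lor \lnot q \lor s) \lor \lnot r) \lor (q \land s)   — eliminate \to
≡ (\lnot \lnot (\lnot \lnot p \lor \lnot q \lor s) \land \lnot \lnot r) \lor (q \land s)   — De Morgan
≡ ((\lnot \lnot p \lor \lnot q \lor s) \land \lnot \lnot r) \lor (q \land s)   — double negation
≡ ((p \lor \lnot q \lor s) \land \lnot \lnot r) \lor (q \land s)   — double negation
≡ ((p \lor \lnot q \lor s) \land r) \lor (q \land s)   — double negation
≡ (p \land r) \lor (\lnot q \land r) \lor (s \land r) \lor (q \land s)   — distribute \land over \lor

(p \land r) \lor (\lnot q \land r) \lor (s \land r) \lor (q \land s)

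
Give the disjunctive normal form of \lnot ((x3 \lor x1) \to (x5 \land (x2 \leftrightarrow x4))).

(x3 \land \lnot x5) \lor (x3 \land x2 \land \lnot x4) \lor (x3 \land x4 \land \lnot x2) \lor (x1 \land \lnot x5) \lor (x1 \land x2 \land \lnot x4) \lor (x1 \land x4 \land \lnot x2)

\lnot ((x3 \lor x1) \to (x5 \land (x2 \leftrightarrow x4)))
⇔ \lnot (\lnot (x3 \lor x1) \lor (x5 \land (x2 \leftrightarrow x4)))   — eliminate \to
⇔ \lnot (\lnot (x3 \lor x1) \lor (x5 \land (x2 \to x4) \land (x4 \to x2)))   — eliminate \leftrightarrow
⇔ \lnot (\lnot (x3 \lor x1) \lor (x5 \land (\lnot x2 \lor x4) \land (x4 \to x2)))   — eliminate \to
⇔ \lnot (\lnot (x3 \lor x1) \lor (x5 \land (\lnot x2 \lor x4) \land (\lnot x4 \lor x2)))   — eliminate \to
⇔ \lnot \lnot (x3 \lor x1) \land \lnot (x5 \land (\lnot x2 \lor x4) \land (\lnot x4 \lor x2))   — De Morgan
⇔ (x3 \lor x1) \land \lnot (x5 \land (\lnot x2 \lor x4) \land (\lnot x4 \lor x2))   — double negation
⇔ (x3 \lor x1) \land (\lnot x5 \lor \lnot (\lnot x2 \lor x4) \lor \lnot (\lnot x4 \lor x2))   — De Morgan
⇔ (x3 \lor x1) \land (\lnot x5 \lor (\lnot \lnot x2 \land \lnot x4) \lor \lnot (\lnot x4 \lor x2))   — De Morgan
⇔ (x3 \lor x1) \land (\lnot x5 \lor (x2 \land \lnot x4) \lor \lnot (\lnot x4 \lor x2))   — double negation
⇔ (x3 \lor x1) \land (\lnot x5 \lor (x2 \land \lnot x4) \lor (\lnot \lnot x4 \land \lnot x2))   — De Morgan
⇔ (x3 \lor x1) \land (\lnot x5 \lor (x2 \land \lnot x4) \lor (x4 \land \lnot x2))   — double negation
⇔ (x3 \land \lnot x5) \lor (x3 \land x2 \land \lnot x4) \lor (x3 \land x4 \land \lnot x2) \lor (x1 \land \lnot x5) \lor (x1 \land x2 \land \lnot x4) \lor (x1 \land x4 \land \lnot x2)   — distribute \land over \lor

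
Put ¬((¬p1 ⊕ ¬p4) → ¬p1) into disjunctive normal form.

¬((¬p1 ⊕ ¬p4) → ¬p1)
≡ ¬(¬(¬p1 ⊕ ¬p4) ∨ ¬p1)   [eliminate →]
≡ ¬(¬((¬p1 ∧ ¬¬p4) ∨ (¬¬p1 ∧ ¬p4)) ∨ ¬p1)   [expand ⊕]
≡ ¬¬((¬p1 ∧ ¬¬p4) ∨ (¬¬p1 ∧ ¬p4)) ∧ ¬¬p1   [De Morgan]
≡ ((¬p1 ∧ ¬¬p4) ∨ (¬¬p1 ∧ ¬p4)) ∧ ¬¬p1   [double negation]
≡ ((¬p1 ∧ p4) ∨ (¬¬p1 ∧ ¬p4)) ∧ ¬¬p1   [double negation]
≡ ((¬p1 ∧ p4) ∨ (p1 ∧ ¬p4)) ∧ ¬¬p1   [double negation]
≡ ((¬p1 ∧ p4) ∨ (p1 ∧ ¬p4)) ∧ p1   [double negation]
≡ (¬p1 ∧ p4 ∧ p1) ∨ (p1 ∧ ¬p4 ∧ p1)   [distribute ∧ over ∨]
≡ p1 ∧ ¬p4   [simplify]

p1 ∧ ¬p4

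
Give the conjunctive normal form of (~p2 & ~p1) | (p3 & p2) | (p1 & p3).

(~p2 | p3) & (~p1 | p3)

(~p2 & ~p1) | (p3 & p2) | (p1 & p3)
≡ (~p2 | p3 | p1) & (~p2 | p3 | p3) & (~p2 | p2 | p1) & (~p2 | p2 | p3) & (~p1 | p3 | p1) & (~p1 | p3 | p3) & (~p1 | p2 | p1) & (~p1 | p2 | p3)   [distribute | over &]
≡ (~p2 | p3) & (~p1 | p3)   [simplify]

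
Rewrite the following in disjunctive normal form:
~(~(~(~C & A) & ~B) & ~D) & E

~(~(~(~C & A) & ~B) & ~D) & E
≡ (~~(~(~C & A) & ~B) | ~~D) & E
≡ ((~(~C & A) & ~B) | ~~D) & E
≡ (((~~C | ~A) & ~B) | ~~D) & E
≡ (((C | ~A) & ~B) | ~~D) & E
≡ (((C | ~A) & ~B) | D) & E
≡ (C & ~B & E) | (~A & ~B & E) | (D & E)

(C & ~B & E) | (~A & ~B & E) | (D & E)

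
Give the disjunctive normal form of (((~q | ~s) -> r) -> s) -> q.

(r & ~s) | q

(((~q | ~s) -> r) -> s) -> q
≡ ~(((~q | ~s) -> r) -> s) | q   [eliminate ->]
≡ ~(~((~q | ~s) -> r) | s) | q   [eliminate ->]
≡ ~(~(~(~q | ~s) | r) | s) | q   [eliminate ->]
≡ (~~(~(~q | ~s) | r) & ~s) | q   [De Morgan]
≡ ((~(~q | ~s) | r) & ~s) | q   [double negation]
≡ (((~~q & ~~s) | r) & ~s) | q   [De Morgan]
≡ (((q & ~~s) | r) & ~s) | q   [double negation]
≡ (((q & s) | r) & ~s) | q   [double negation]
≡ (q & s & ~s) | (r & ~s) | q   [distribute & over |]
≡ (r & ~s) | q   [simplify]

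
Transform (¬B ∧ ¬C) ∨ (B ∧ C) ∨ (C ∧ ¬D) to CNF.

(¬B ∧ ¬C) ∨ (B ∧ C) ∨ (C ∧ ¬D)
⇔ (¬B ∨ B ∨ C) ∧ (¬B ∨ B ∨ ¬D) ∧ (¬B ∨ C ∨ C) ∧ (¬B ∨ C ∨ ¬D) ∧ (¬C ∨ B ∨ C) ∧ (¬C ∨ B ∨ ¬D) ∧ (¬C ∨ C ∨ C) ∧ (¬C ∨ C ∨ ¬D)   — distribute ∨ over ∧
⇔ (¬B ∨ C) ∧ (¬C ∨ B ∨ ¬D)   — simplify

(¬B ∨ C) ∧ (¬C ∨ B ∨ ¬D)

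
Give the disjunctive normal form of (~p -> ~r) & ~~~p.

~r & ~p

(~p -> ~r) & ~~~p
⇔ (~~p | ~r) & ~~~p   (eliminate ->)
⇔ (p | ~r) & ~~~p   (double negation)
⇔ (p | ~r) & ~p   (double negation)
⇔ (p & ~p) | (~r & ~p)   (distribute & over |)
⇔ ~r & ~p   (simplify)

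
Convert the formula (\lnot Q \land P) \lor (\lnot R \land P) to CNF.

(\lnot Q \lor \lnot R) \land P

(\lnot Q \land P) \lor (\lnot R \land P)
≡ (\lnot Q \lor \lnot R) \land (\lnot Q \lor P) \land (P \lor \lnot R) \land (P \lor P)   [distribute \lor over \land]
≡ (\lnot Q \lor \lnot R) \land P   [simplify]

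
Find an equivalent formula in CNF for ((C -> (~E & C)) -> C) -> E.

~C | E

((C -> (~E & C)) -> C) -> E
⇔ ~((C -> (~E & C)) -> C) | E
⇔ ~(~(C -> (~E & C)) | C) | E
⇔ ~(~(~C | (~E & C)) | C) | E
⇔ (~~(~C | (~E & C)) & ~C) | E
⇔ ((~C | (~E & C)) & ~C) | E
⇔ (~C | ~E | E) & (~C | C | E) & (~C | E)
⇔ ~C | E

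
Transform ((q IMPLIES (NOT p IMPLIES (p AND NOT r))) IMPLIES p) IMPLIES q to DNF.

(NOT q AND NOT p) OR q

((q IMPLIES (NOT p IMPLIES (p AND NOT r))) IMPLIES p) IMPLIES q
⇔ NOT ((q IMPLIES (NOT p IMPLIES (p AND NOT r))) IMPLIES p) OR q   — eliminate IMPLIES
⇔ NOT (NOT (q IMPLIES (NOT p IMPLIES (p AND NOT r))) OR p) OR q   — eliminate IMPLIES
⇔ NOT (NOT (NOT q OR (NOT p IMPLIES (p AND NOT r))) OR p) OR q   — eliminate IMPLIES
⇔ NOT (NOT (NOT q OR NOT NOT p OR (p AND NOT r)) OR p) OR q   — eliminate IMPLIES
⇔ (NOT NOT (NOT q OR NOT NOT p OR (p AND NOT r)) AND NOT p) OR q   — De Morgan
⇔ ((NOT q OR NOT NOT p OR (p AND NOT r)) AND NOT p) OR q   — double negation
⇔ ((NOT q OR p OR (p AND NOT r)) AND NOT p) OR q   — double negation
⇔ (NOT q AND NOT p) OR (p AND NOT p) OR (p AND NOT r AND NOT p) OR q   — distribute AND over OR
⇔ (NOT q AND NOT p) OR q   — simplify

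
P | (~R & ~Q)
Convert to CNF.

(P | ~R) & (P | ~Q)

P | (~R & ~Q)
⇔ (P | ~R) & (P | ~Q)   [distribute | over &]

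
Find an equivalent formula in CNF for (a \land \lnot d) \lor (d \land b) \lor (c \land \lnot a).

(a \lor d \lor c) \land (a \lor b \lor c) \land (\lnot d \lor b \lor c) \land (\lnot d \lor b \lor \lnot a)

(a \land \lnot d) \lor (d \land b) \lor (c \land \lnot a)
= (a \lor d \lor c) \land (a \lor d \lor \lnot a) \land (a \lor b \lor c) \land (a \lor b \lor \lnot a) \land (\lnot d \lor d \lor c) \land (\lnot d \lor d \lor \lnot a) \land (\lnot d \lor b \lor c) \land (\lnot d \lor b \lor \lnot a)
= (a \lor d \lor c) \land (a \lor b \lor c) \land (\lnot d \lor b \lor c) \land (\lnot d \lor b \lor \lnot a)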